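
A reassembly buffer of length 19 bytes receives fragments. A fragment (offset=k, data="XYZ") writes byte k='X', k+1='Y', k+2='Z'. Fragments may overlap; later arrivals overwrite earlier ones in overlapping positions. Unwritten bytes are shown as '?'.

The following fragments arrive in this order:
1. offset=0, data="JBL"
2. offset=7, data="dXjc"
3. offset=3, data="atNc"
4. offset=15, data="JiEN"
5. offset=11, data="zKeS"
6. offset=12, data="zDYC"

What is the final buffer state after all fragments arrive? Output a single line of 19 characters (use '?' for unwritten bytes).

Answer: JBLatNcdXjczzDYCiEN

Derivation:
Fragment 1: offset=0 data="JBL" -> buffer=JBL????????????????
Fragment 2: offset=7 data="dXjc" -> buffer=JBL????dXjc????????
Fragment 3: offset=3 data="atNc" -> buffer=JBLatNcdXjc????????
Fragment 4: offset=15 data="JiEN" -> buffer=JBLatNcdXjc????JiEN
Fragment 5: offset=11 data="zKeS" -> buffer=JBLatNcdXjczKeSJiEN
Fragment 6: offset=12 data="zDYC" -> buffer=JBLatNcdXjczzDYCiEN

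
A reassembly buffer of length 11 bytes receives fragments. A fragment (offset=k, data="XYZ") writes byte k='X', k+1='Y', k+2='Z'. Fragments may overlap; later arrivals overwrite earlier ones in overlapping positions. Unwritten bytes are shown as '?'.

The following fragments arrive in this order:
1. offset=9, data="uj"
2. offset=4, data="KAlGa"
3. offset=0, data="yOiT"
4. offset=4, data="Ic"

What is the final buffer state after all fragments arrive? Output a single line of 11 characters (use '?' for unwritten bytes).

Fragment 1: offset=9 data="uj" -> buffer=?????????uj
Fragment 2: offset=4 data="KAlGa" -> buffer=????KAlGauj
Fragment 3: offset=0 data="yOiT" -> buffer=yOiTKAlGauj
Fragment 4: offset=4 data="Ic" -> buffer=yOiTIclGauj

Answer: yOiTIclGauj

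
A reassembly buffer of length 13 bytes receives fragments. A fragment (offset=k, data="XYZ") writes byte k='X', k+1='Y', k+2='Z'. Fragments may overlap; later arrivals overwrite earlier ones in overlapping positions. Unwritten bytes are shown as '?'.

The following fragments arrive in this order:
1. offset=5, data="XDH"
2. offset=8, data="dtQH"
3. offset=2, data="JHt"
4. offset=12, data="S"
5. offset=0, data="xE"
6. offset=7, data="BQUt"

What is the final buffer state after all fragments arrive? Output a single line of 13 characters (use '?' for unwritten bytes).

Fragment 1: offset=5 data="XDH" -> buffer=?????XDH?????
Fragment 2: offset=8 data="dtQH" -> buffer=?????XDHdtQH?
Fragment 3: offset=2 data="JHt" -> buffer=??JHtXDHdtQH?
Fragment 4: offset=12 data="S" -> buffer=??JHtXDHdtQHS
Fragment 5: offset=0 data="xE" -> buffer=xEJHtXDHdtQHS
Fragment 6: offset=7 data="BQUt" -> buffer=xEJHtXDBQUtHS

Answer: xEJHtXDBQUtHS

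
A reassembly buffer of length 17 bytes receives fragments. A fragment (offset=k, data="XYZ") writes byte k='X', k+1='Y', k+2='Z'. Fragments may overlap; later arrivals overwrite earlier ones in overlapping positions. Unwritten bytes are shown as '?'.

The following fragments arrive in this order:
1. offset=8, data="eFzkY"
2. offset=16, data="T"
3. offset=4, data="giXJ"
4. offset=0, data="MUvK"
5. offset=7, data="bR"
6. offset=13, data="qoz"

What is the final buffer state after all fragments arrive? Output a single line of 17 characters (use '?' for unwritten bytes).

Fragment 1: offset=8 data="eFzkY" -> buffer=????????eFzkY????
Fragment 2: offset=16 data="T" -> buffer=????????eFzkY???T
Fragment 3: offset=4 data="giXJ" -> buffer=????giXJeFzkY???T
Fragment 4: offset=0 data="MUvK" -> buffer=MUvKgiXJeFzkY???T
Fragment 5: offset=7 data="bR" -> buffer=MUvKgiXbRFzkY???T
Fragment 6: offset=13 data="qoz" -> buffer=MUvKgiXbRFzkYqozT

Answer: MUvKgiXbRFzkYqozT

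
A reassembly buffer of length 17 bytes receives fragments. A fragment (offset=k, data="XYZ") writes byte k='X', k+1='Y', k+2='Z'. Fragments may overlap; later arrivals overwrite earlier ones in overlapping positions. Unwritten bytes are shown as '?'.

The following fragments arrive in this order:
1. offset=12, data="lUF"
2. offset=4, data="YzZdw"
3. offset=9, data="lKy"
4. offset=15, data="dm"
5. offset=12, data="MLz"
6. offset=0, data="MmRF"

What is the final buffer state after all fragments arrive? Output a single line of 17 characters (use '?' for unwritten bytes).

Answer: MmRFYzZdwlKyMLzdm

Derivation:
Fragment 1: offset=12 data="lUF" -> buffer=????????????lUF??
Fragment 2: offset=4 data="YzZdw" -> buffer=????YzZdw???lUF??
Fragment 3: offset=9 data="lKy" -> buffer=????YzZdwlKylUF??
Fragment 4: offset=15 data="dm" -> buffer=????YzZdwlKylUFdm
Fragment 5: offset=12 data="MLz" -> buffer=????YzZdwlKyMLzdm
Fragment 6: offset=0 data="MmRF" -> buffer=MmRFYzZdwlKyMLzdm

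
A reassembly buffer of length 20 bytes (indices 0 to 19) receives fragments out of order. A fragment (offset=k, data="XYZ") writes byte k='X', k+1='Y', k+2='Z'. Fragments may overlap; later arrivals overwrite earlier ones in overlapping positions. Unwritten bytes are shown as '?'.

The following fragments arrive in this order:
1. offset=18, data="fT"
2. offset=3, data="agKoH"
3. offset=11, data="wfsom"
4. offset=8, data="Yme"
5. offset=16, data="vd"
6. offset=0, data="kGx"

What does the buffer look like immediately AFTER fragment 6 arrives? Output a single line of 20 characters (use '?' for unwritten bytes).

Fragment 1: offset=18 data="fT" -> buffer=??????????????????fT
Fragment 2: offset=3 data="agKoH" -> buffer=???agKoH??????????fT
Fragment 3: offset=11 data="wfsom" -> buffer=???agKoH???wfsom??fT
Fragment 4: offset=8 data="Yme" -> buffer=???agKoHYmewfsom??fT
Fragment 5: offset=16 data="vd" -> buffer=???agKoHYmewfsomvdfT
Fragment 6: offset=0 data="kGx" -> buffer=kGxagKoHYmewfsomvdfT

Answer: kGxagKoHYmewfsomvdfT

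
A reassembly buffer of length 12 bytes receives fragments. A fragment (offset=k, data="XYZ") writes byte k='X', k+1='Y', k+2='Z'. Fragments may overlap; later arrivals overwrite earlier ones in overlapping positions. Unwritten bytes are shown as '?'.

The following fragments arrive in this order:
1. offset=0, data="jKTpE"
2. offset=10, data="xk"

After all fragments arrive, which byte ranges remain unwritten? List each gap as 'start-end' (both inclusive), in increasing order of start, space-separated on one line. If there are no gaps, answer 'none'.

Fragment 1: offset=0 len=5
Fragment 2: offset=10 len=2
Gaps: 5-9

Answer: 5-9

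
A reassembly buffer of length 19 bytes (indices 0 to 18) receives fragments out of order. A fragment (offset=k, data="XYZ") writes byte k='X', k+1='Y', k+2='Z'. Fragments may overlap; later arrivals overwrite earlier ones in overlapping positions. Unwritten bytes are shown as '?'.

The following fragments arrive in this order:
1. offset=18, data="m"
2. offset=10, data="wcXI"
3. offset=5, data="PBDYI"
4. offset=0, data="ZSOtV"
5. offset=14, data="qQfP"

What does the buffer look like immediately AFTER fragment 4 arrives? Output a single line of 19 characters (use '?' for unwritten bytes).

Answer: ZSOtVPBDYIwcXI????m

Derivation:
Fragment 1: offset=18 data="m" -> buffer=??????????????????m
Fragment 2: offset=10 data="wcXI" -> buffer=??????????wcXI????m
Fragment 3: offset=5 data="PBDYI" -> buffer=?????PBDYIwcXI????m
Fragment 4: offset=0 data="ZSOtV" -> buffer=ZSOtVPBDYIwcXI????m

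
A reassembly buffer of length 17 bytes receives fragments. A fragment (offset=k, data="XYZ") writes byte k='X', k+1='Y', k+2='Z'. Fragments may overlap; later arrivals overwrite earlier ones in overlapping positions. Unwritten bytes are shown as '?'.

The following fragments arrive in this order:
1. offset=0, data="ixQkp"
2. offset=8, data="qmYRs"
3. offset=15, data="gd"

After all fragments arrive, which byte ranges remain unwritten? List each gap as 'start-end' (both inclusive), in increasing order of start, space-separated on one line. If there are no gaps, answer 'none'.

Fragment 1: offset=0 len=5
Fragment 2: offset=8 len=5
Fragment 3: offset=15 len=2
Gaps: 5-7 13-14

Answer: 5-7 13-14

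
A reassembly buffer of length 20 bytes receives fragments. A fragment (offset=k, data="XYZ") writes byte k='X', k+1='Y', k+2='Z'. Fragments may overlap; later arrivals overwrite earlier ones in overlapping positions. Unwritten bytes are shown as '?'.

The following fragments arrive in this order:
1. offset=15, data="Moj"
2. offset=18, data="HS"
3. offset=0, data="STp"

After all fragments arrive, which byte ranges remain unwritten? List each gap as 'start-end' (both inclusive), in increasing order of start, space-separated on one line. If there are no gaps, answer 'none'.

Fragment 1: offset=15 len=3
Fragment 2: offset=18 len=2
Fragment 3: offset=0 len=3
Gaps: 3-14

Answer: 3-14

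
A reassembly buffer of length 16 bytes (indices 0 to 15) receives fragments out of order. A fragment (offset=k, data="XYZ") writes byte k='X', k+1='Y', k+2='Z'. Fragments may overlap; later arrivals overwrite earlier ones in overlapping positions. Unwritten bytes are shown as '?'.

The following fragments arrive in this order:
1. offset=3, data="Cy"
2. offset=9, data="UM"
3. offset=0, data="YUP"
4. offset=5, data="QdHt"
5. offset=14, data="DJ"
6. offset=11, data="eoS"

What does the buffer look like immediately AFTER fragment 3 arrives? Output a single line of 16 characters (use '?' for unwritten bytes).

Fragment 1: offset=3 data="Cy" -> buffer=???Cy???????????
Fragment 2: offset=9 data="UM" -> buffer=???Cy????UM?????
Fragment 3: offset=0 data="YUP" -> buffer=YUPCy????UM?????

Answer: YUPCy????UM?????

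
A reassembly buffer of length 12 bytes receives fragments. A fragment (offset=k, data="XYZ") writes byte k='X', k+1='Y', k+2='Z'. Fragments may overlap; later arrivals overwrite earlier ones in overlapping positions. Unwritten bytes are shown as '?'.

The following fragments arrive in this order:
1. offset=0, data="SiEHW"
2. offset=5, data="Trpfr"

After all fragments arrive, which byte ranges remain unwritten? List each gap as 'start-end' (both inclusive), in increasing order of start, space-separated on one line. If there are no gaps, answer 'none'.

Fragment 1: offset=0 len=5
Fragment 2: offset=5 len=5
Gaps: 10-11

Answer: 10-11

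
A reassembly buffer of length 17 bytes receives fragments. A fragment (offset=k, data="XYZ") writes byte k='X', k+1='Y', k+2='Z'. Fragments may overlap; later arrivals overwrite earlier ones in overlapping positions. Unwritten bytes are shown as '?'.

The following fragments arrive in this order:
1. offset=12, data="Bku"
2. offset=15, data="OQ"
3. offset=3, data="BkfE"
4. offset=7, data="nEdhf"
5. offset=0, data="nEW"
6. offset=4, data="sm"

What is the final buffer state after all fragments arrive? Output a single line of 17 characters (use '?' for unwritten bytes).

Fragment 1: offset=12 data="Bku" -> buffer=????????????Bku??
Fragment 2: offset=15 data="OQ" -> buffer=????????????BkuOQ
Fragment 3: offset=3 data="BkfE" -> buffer=???BkfE?????BkuOQ
Fragment 4: offset=7 data="nEdhf" -> buffer=???BkfEnEdhfBkuOQ
Fragment 5: offset=0 data="nEW" -> buffer=nEWBkfEnEdhfBkuOQ
Fragment 6: offset=4 data="sm" -> buffer=nEWBsmEnEdhfBkuOQ

Answer: nEWBsmEnEdhfBkuOQ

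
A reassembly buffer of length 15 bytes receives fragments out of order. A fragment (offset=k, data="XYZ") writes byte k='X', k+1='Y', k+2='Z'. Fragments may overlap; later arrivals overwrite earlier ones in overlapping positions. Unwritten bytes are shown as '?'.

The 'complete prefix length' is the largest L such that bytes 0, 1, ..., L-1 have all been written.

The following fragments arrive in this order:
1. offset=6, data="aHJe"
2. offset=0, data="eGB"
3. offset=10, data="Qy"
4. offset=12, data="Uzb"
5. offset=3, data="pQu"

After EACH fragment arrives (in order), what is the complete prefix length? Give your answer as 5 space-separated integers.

Fragment 1: offset=6 data="aHJe" -> buffer=??????aHJe????? -> prefix_len=0
Fragment 2: offset=0 data="eGB" -> buffer=eGB???aHJe????? -> prefix_len=3
Fragment 3: offset=10 data="Qy" -> buffer=eGB???aHJeQy??? -> prefix_len=3
Fragment 4: offset=12 data="Uzb" -> buffer=eGB???aHJeQyUzb -> prefix_len=3
Fragment 5: offset=3 data="pQu" -> buffer=eGBpQuaHJeQyUzb -> prefix_len=15

Answer: 0 3 3 3 15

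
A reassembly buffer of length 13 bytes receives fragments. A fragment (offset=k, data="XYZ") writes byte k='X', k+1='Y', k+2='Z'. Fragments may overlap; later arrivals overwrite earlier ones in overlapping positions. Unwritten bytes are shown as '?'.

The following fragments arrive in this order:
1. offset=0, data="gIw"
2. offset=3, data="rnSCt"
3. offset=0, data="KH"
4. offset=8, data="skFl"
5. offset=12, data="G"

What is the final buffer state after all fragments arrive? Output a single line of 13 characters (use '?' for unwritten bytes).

Answer: KHwrnSCtskFlG

Derivation:
Fragment 1: offset=0 data="gIw" -> buffer=gIw??????????
Fragment 2: offset=3 data="rnSCt" -> buffer=gIwrnSCt?????
Fragment 3: offset=0 data="KH" -> buffer=KHwrnSCt?????
Fragment 4: offset=8 data="skFl" -> buffer=KHwrnSCtskFl?
Fragment 5: offset=12 data="G" -> buffer=KHwrnSCtskFlG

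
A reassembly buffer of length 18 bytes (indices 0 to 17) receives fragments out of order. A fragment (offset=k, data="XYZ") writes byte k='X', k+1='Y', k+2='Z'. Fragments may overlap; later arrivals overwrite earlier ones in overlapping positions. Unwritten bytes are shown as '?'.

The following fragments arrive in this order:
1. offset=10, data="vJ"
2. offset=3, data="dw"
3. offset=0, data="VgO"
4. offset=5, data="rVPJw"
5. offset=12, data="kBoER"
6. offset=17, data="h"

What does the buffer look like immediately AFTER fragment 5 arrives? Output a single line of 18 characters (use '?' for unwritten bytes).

Fragment 1: offset=10 data="vJ" -> buffer=??????????vJ??????
Fragment 2: offset=3 data="dw" -> buffer=???dw?????vJ??????
Fragment 3: offset=0 data="VgO" -> buffer=VgOdw?????vJ??????
Fragment 4: offset=5 data="rVPJw" -> buffer=VgOdwrVPJwvJ??????
Fragment 5: offset=12 data="kBoER" -> buffer=VgOdwrVPJwvJkBoER?

Answer: VgOdwrVPJwvJkBoER?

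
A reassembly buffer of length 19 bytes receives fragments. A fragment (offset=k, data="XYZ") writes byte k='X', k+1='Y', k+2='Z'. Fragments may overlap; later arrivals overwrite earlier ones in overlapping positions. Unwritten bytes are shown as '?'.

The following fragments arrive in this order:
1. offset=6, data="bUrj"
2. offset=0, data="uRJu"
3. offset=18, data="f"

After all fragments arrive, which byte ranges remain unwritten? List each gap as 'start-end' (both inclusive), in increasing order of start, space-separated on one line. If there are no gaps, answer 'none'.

Answer: 4-5 10-17

Derivation:
Fragment 1: offset=6 len=4
Fragment 2: offset=0 len=4
Fragment 3: offset=18 len=1
Gaps: 4-5 10-17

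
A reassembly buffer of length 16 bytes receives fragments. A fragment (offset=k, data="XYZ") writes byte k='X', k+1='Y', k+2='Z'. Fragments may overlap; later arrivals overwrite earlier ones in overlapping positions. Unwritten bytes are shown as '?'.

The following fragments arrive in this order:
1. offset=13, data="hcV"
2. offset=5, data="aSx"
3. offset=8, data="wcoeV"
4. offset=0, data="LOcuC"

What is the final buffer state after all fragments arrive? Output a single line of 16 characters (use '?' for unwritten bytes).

Answer: LOcuCaSxwcoeVhcV

Derivation:
Fragment 1: offset=13 data="hcV" -> buffer=?????????????hcV
Fragment 2: offset=5 data="aSx" -> buffer=?????aSx?????hcV
Fragment 3: offset=8 data="wcoeV" -> buffer=?????aSxwcoeVhcV
Fragment 4: offset=0 data="LOcuC" -> buffer=LOcuCaSxwcoeVhcV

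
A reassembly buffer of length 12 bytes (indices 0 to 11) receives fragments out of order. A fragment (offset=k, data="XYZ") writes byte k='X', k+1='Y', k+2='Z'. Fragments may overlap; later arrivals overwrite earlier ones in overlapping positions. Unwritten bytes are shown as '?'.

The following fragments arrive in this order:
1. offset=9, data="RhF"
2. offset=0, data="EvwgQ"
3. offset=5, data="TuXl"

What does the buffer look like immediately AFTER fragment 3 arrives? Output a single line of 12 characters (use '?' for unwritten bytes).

Answer: EvwgQTuXlRhF

Derivation:
Fragment 1: offset=9 data="RhF" -> buffer=?????????RhF
Fragment 2: offset=0 data="EvwgQ" -> buffer=EvwgQ????RhF
Fragment 3: offset=5 data="TuXl" -> buffer=EvwgQTuXlRhF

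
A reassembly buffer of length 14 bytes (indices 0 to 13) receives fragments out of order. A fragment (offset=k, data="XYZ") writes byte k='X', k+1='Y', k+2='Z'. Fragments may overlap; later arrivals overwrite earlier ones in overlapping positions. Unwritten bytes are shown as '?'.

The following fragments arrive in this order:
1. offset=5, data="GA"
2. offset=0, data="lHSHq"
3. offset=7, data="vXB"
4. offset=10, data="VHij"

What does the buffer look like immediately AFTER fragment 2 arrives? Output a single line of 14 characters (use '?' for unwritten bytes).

Answer: lHSHqGA???????

Derivation:
Fragment 1: offset=5 data="GA" -> buffer=?????GA???????
Fragment 2: offset=0 data="lHSHq" -> buffer=lHSHqGA???????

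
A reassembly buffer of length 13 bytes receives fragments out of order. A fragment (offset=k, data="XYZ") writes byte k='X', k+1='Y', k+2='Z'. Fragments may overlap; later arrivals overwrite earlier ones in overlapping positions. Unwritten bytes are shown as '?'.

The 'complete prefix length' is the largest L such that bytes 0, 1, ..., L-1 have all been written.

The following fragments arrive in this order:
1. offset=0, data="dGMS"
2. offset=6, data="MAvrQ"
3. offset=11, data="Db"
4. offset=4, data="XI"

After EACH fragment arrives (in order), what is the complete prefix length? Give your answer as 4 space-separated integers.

Answer: 4 4 4 13

Derivation:
Fragment 1: offset=0 data="dGMS" -> buffer=dGMS????????? -> prefix_len=4
Fragment 2: offset=6 data="MAvrQ" -> buffer=dGMS??MAvrQ?? -> prefix_len=4
Fragment 3: offset=11 data="Db" -> buffer=dGMS??MAvrQDb -> prefix_len=4
Fragment 4: offset=4 data="XI" -> buffer=dGMSXIMAvrQDb -> prefix_len=13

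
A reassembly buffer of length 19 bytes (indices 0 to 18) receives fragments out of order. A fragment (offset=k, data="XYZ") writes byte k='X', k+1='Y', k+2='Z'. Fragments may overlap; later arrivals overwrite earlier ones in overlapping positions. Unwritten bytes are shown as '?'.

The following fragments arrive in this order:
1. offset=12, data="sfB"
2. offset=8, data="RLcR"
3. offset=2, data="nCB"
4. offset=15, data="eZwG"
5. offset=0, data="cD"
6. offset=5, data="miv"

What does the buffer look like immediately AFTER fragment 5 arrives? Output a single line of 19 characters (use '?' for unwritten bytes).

Fragment 1: offset=12 data="sfB" -> buffer=????????????sfB????
Fragment 2: offset=8 data="RLcR" -> buffer=????????RLcRsfB????
Fragment 3: offset=2 data="nCB" -> buffer=??nCB???RLcRsfB????
Fragment 4: offset=15 data="eZwG" -> buffer=??nCB???RLcRsfBeZwG
Fragment 5: offset=0 data="cD" -> buffer=cDnCB???RLcRsfBeZwG

Answer: cDnCB???RLcRsfBeZwG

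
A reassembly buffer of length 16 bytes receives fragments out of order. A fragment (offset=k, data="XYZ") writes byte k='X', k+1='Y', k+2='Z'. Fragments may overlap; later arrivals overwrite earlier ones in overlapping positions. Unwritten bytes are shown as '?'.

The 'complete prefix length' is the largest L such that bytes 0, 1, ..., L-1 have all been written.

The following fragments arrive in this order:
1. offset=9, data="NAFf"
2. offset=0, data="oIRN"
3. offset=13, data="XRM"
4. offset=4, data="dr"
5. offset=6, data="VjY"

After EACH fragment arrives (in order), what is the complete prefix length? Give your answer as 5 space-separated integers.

Fragment 1: offset=9 data="NAFf" -> buffer=?????????NAFf??? -> prefix_len=0
Fragment 2: offset=0 data="oIRN" -> buffer=oIRN?????NAFf??? -> prefix_len=4
Fragment 3: offset=13 data="XRM" -> buffer=oIRN?????NAFfXRM -> prefix_len=4
Fragment 4: offset=4 data="dr" -> buffer=oIRNdr???NAFfXRM -> prefix_len=6
Fragment 5: offset=6 data="VjY" -> buffer=oIRNdrVjYNAFfXRM -> prefix_len=16

Answer: 0 4 4 6 16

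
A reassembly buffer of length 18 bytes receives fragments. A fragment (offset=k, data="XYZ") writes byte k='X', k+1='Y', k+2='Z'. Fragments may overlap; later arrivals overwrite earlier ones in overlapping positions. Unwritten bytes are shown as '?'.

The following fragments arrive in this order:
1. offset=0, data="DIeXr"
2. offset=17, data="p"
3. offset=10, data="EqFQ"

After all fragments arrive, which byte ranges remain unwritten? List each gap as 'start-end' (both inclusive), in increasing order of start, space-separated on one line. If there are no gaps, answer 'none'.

Answer: 5-9 14-16

Derivation:
Fragment 1: offset=0 len=5
Fragment 2: offset=17 len=1
Fragment 3: offset=10 len=4
Gaps: 5-9 14-16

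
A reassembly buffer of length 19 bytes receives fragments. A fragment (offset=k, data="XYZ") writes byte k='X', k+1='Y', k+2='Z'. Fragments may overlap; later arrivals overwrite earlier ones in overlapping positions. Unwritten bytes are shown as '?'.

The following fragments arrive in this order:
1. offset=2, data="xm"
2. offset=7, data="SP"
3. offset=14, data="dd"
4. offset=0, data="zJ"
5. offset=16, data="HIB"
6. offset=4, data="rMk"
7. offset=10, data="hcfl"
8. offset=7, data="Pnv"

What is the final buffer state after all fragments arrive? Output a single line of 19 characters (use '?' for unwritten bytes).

Answer: zJxmrMkPnvhcflddHIB

Derivation:
Fragment 1: offset=2 data="xm" -> buffer=??xm???????????????
Fragment 2: offset=7 data="SP" -> buffer=??xm???SP??????????
Fragment 3: offset=14 data="dd" -> buffer=??xm???SP?????dd???
Fragment 4: offset=0 data="zJ" -> buffer=zJxm???SP?????dd???
Fragment 5: offset=16 data="HIB" -> buffer=zJxm???SP?????ddHIB
Fragment 6: offset=4 data="rMk" -> buffer=zJxmrMkSP?????ddHIB
Fragment 7: offset=10 data="hcfl" -> buffer=zJxmrMkSP?hcflddHIB
Fragment 8: offset=7 data="Pnv" -> buffer=zJxmrMkPnvhcflddHIB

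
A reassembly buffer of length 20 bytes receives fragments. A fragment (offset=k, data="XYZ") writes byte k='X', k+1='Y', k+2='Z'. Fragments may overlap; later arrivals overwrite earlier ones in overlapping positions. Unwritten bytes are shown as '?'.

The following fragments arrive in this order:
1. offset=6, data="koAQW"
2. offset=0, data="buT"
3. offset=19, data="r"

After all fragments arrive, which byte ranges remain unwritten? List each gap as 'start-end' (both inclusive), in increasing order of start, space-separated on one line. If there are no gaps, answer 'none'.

Answer: 3-5 11-18

Derivation:
Fragment 1: offset=6 len=5
Fragment 2: offset=0 len=3
Fragment 3: offset=19 len=1
Gaps: 3-5 11-18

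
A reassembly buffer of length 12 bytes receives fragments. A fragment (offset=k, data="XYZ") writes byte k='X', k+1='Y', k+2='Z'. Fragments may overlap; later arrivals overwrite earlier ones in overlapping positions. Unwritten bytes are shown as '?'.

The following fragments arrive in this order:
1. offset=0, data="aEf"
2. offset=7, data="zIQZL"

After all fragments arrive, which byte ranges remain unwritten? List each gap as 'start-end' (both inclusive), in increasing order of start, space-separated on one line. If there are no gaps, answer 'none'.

Fragment 1: offset=0 len=3
Fragment 2: offset=7 len=5
Gaps: 3-6

Answer: 3-6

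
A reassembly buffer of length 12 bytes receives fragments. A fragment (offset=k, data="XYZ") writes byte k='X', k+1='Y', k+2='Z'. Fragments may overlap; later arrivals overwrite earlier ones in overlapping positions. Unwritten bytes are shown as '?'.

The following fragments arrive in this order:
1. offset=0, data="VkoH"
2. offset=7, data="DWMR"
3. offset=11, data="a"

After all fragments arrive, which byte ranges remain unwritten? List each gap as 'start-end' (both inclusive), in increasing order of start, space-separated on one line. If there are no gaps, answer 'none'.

Fragment 1: offset=0 len=4
Fragment 2: offset=7 len=4
Fragment 3: offset=11 len=1
Gaps: 4-6

Answer: 4-6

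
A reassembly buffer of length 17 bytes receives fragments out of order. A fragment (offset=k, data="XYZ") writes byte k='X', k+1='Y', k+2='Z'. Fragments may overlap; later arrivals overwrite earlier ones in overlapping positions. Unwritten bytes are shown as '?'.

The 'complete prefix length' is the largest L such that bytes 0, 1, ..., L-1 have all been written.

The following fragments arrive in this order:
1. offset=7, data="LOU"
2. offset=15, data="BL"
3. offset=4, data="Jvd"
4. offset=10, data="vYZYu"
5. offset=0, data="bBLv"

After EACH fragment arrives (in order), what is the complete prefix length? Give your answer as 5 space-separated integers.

Fragment 1: offset=7 data="LOU" -> buffer=???????LOU??????? -> prefix_len=0
Fragment 2: offset=15 data="BL" -> buffer=???????LOU?????BL -> prefix_len=0
Fragment 3: offset=4 data="Jvd" -> buffer=????JvdLOU?????BL -> prefix_len=0
Fragment 4: offset=10 data="vYZYu" -> buffer=????JvdLOUvYZYuBL -> prefix_len=0
Fragment 5: offset=0 data="bBLv" -> buffer=bBLvJvdLOUvYZYuBL -> prefix_len=17

Answer: 0 0 0 0 17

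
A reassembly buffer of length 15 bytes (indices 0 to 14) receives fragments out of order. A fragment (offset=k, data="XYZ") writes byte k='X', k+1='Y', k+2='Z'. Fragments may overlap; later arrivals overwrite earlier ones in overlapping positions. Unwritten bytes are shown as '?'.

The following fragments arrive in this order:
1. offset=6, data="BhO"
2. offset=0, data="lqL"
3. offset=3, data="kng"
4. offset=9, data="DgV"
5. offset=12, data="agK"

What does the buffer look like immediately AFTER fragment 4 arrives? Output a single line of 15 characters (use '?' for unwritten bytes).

Answer: lqLkngBhODgV???

Derivation:
Fragment 1: offset=6 data="BhO" -> buffer=??????BhO??????
Fragment 2: offset=0 data="lqL" -> buffer=lqL???BhO??????
Fragment 3: offset=3 data="kng" -> buffer=lqLkngBhO??????
Fragment 4: offset=9 data="DgV" -> buffer=lqLkngBhODgV???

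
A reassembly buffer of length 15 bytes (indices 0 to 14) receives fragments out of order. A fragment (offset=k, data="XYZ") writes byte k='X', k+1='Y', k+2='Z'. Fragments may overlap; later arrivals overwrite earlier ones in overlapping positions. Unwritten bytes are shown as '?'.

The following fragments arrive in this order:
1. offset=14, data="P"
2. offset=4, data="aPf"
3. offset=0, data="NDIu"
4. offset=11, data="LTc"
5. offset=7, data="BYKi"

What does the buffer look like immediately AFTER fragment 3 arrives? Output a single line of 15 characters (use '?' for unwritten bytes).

Answer: NDIuaPf???????P

Derivation:
Fragment 1: offset=14 data="P" -> buffer=??????????????P
Fragment 2: offset=4 data="aPf" -> buffer=????aPf???????P
Fragment 3: offset=0 data="NDIu" -> buffer=NDIuaPf???????P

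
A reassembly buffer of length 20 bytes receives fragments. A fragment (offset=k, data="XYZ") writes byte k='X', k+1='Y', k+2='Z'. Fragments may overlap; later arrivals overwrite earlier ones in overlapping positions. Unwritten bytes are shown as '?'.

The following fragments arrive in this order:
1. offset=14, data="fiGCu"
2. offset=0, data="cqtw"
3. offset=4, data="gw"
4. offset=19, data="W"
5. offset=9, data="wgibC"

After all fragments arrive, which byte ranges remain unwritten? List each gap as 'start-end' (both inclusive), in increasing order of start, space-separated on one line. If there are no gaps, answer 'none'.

Answer: 6-8

Derivation:
Fragment 1: offset=14 len=5
Fragment 2: offset=0 len=4
Fragment 3: offset=4 len=2
Fragment 4: offset=19 len=1
Fragment 5: offset=9 len=5
Gaps: 6-8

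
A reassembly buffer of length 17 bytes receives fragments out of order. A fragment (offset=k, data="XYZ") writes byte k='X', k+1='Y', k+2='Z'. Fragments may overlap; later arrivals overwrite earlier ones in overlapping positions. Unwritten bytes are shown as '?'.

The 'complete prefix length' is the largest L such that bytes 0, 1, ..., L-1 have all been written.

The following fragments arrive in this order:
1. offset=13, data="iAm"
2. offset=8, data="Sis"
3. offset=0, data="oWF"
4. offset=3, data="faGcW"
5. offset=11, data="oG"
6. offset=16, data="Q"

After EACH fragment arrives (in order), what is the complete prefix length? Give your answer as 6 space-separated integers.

Answer: 0 0 3 11 16 17

Derivation:
Fragment 1: offset=13 data="iAm" -> buffer=?????????????iAm? -> prefix_len=0
Fragment 2: offset=8 data="Sis" -> buffer=????????Sis??iAm? -> prefix_len=0
Fragment 3: offset=0 data="oWF" -> buffer=oWF?????Sis??iAm? -> prefix_len=3
Fragment 4: offset=3 data="faGcW" -> buffer=oWFfaGcWSis??iAm? -> prefix_len=11
Fragment 5: offset=11 data="oG" -> buffer=oWFfaGcWSisoGiAm? -> prefix_len=16
Fragment 6: offset=16 data="Q" -> buffer=oWFfaGcWSisoGiAmQ -> prefix_len=17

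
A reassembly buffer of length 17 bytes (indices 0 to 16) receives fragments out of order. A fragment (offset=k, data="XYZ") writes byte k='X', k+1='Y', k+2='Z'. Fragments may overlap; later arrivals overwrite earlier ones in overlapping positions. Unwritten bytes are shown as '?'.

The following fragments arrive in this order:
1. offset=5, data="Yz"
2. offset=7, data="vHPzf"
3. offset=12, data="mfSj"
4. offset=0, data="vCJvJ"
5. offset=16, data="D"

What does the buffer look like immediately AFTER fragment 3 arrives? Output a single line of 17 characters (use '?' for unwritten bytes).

Answer: ?????YzvHPzfmfSj?

Derivation:
Fragment 1: offset=5 data="Yz" -> buffer=?????Yz??????????
Fragment 2: offset=7 data="vHPzf" -> buffer=?????YzvHPzf?????
Fragment 3: offset=12 data="mfSj" -> buffer=?????YzvHPzfmfSj?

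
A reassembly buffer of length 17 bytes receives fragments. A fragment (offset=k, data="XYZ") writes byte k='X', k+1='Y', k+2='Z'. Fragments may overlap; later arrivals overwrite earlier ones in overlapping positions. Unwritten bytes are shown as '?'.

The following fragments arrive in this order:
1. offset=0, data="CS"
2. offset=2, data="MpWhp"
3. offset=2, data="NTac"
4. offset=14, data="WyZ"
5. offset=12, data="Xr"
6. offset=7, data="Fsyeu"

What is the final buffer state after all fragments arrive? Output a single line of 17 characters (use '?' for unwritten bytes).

Answer: CSNTacpFsyeuXrWyZ

Derivation:
Fragment 1: offset=0 data="CS" -> buffer=CS???????????????
Fragment 2: offset=2 data="MpWhp" -> buffer=CSMpWhp??????????
Fragment 3: offset=2 data="NTac" -> buffer=CSNTacp??????????
Fragment 4: offset=14 data="WyZ" -> buffer=CSNTacp???????WyZ
Fragment 5: offset=12 data="Xr" -> buffer=CSNTacp?????XrWyZ
Fragment 6: offset=7 data="Fsyeu" -> buffer=CSNTacpFsyeuXrWyZ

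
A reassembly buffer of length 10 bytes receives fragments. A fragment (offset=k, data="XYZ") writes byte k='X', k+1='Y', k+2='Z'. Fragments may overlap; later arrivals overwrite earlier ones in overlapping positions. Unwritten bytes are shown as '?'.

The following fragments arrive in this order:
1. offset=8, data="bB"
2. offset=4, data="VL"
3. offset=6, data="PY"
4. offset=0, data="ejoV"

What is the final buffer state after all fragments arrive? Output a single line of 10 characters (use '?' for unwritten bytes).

Fragment 1: offset=8 data="bB" -> buffer=????????bB
Fragment 2: offset=4 data="VL" -> buffer=????VL??bB
Fragment 3: offset=6 data="PY" -> buffer=????VLPYbB
Fragment 4: offset=0 data="ejoV" -> buffer=ejoVVLPYbB

Answer: ejoVVLPYbB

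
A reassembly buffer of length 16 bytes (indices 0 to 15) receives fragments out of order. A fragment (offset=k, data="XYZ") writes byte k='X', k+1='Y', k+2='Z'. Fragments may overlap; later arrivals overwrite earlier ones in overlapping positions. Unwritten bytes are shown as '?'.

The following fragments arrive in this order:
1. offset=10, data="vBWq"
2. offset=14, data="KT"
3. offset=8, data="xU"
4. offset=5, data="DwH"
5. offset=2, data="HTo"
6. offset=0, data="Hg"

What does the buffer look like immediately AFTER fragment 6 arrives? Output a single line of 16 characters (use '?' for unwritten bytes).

Answer: HgHToDwHxUvBWqKT

Derivation:
Fragment 1: offset=10 data="vBWq" -> buffer=??????????vBWq??
Fragment 2: offset=14 data="KT" -> buffer=??????????vBWqKT
Fragment 3: offset=8 data="xU" -> buffer=????????xUvBWqKT
Fragment 4: offset=5 data="DwH" -> buffer=?????DwHxUvBWqKT
Fragment 5: offset=2 data="HTo" -> buffer=??HToDwHxUvBWqKT
Fragment 6: offset=0 data="Hg" -> buffer=HgHToDwHxUvBWqKT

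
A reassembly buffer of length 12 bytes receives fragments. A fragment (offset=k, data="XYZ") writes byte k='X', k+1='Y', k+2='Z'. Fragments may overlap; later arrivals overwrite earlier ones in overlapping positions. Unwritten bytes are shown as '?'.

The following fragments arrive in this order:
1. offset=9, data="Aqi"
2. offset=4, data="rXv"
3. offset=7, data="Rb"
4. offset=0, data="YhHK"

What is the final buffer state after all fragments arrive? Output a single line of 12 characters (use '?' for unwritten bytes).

Answer: YhHKrXvRbAqi

Derivation:
Fragment 1: offset=9 data="Aqi" -> buffer=?????????Aqi
Fragment 2: offset=4 data="rXv" -> buffer=????rXv??Aqi
Fragment 3: offset=7 data="Rb" -> buffer=????rXvRbAqi
Fragment 4: offset=0 data="YhHK" -> buffer=YhHKrXvRbAqi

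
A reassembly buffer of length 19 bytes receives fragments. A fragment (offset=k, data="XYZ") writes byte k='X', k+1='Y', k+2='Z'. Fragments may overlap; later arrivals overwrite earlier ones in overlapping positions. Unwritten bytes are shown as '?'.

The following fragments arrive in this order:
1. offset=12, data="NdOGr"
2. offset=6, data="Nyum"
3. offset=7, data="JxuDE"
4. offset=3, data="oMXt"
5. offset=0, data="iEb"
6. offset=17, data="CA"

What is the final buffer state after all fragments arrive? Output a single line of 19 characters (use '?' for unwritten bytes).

Answer: iEboMXtJxuDENdOGrCA

Derivation:
Fragment 1: offset=12 data="NdOGr" -> buffer=????????????NdOGr??
Fragment 2: offset=6 data="Nyum" -> buffer=??????Nyum??NdOGr??
Fragment 3: offset=7 data="JxuDE" -> buffer=??????NJxuDENdOGr??
Fragment 4: offset=3 data="oMXt" -> buffer=???oMXtJxuDENdOGr??
Fragment 5: offset=0 data="iEb" -> buffer=iEboMXtJxuDENdOGr??
Fragment 6: offset=17 data="CA" -> buffer=iEboMXtJxuDENdOGrCA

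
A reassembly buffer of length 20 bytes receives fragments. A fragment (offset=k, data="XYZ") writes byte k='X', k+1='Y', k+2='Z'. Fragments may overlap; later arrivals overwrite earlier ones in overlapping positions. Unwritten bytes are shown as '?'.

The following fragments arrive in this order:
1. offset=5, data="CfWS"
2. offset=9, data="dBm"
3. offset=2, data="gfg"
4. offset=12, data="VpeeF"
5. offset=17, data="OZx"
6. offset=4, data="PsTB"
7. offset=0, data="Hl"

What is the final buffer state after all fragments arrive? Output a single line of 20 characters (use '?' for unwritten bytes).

Answer: HlgfPsTBSdBmVpeeFOZx

Derivation:
Fragment 1: offset=5 data="CfWS" -> buffer=?????CfWS???????????
Fragment 2: offset=9 data="dBm" -> buffer=?????CfWSdBm????????
Fragment 3: offset=2 data="gfg" -> buffer=??gfgCfWSdBm????????
Fragment 4: offset=12 data="VpeeF" -> buffer=??gfgCfWSdBmVpeeF???
Fragment 5: offset=17 data="OZx" -> buffer=??gfgCfWSdBmVpeeFOZx
Fragment 6: offset=4 data="PsTB" -> buffer=??gfPsTBSdBmVpeeFOZx
Fragment 7: offset=0 data="Hl" -> buffer=HlgfPsTBSdBmVpeeFOZx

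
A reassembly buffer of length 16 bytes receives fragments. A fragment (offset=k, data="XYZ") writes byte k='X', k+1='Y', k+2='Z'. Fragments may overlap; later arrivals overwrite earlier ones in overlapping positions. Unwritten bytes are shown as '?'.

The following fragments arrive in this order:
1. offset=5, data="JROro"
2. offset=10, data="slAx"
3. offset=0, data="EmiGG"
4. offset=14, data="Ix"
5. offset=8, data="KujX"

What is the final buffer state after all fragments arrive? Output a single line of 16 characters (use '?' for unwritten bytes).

Fragment 1: offset=5 data="JROro" -> buffer=?????JROro??????
Fragment 2: offset=10 data="slAx" -> buffer=?????JROroslAx??
Fragment 3: offset=0 data="EmiGG" -> buffer=EmiGGJROroslAx??
Fragment 4: offset=14 data="Ix" -> buffer=EmiGGJROroslAxIx
Fragment 5: offset=8 data="KujX" -> buffer=EmiGGJROKujXAxIx

Answer: EmiGGJROKujXAxIx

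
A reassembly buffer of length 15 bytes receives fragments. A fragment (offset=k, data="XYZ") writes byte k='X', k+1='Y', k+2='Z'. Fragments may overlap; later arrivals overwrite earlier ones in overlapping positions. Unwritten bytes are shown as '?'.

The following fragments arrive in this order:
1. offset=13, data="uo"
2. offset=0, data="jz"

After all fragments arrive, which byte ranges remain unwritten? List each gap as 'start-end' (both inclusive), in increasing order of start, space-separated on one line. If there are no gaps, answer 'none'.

Fragment 1: offset=13 len=2
Fragment 2: offset=0 len=2
Gaps: 2-12

Answer: 2-12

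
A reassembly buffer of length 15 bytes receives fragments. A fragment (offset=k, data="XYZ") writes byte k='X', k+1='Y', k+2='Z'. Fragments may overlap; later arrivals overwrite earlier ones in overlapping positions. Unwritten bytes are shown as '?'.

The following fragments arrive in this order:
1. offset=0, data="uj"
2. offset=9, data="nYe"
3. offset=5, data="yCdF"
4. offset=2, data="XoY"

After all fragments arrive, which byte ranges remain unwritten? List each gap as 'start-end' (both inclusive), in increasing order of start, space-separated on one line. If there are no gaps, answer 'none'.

Fragment 1: offset=0 len=2
Fragment 2: offset=9 len=3
Fragment 3: offset=5 len=4
Fragment 4: offset=2 len=3
Gaps: 12-14

Answer: 12-14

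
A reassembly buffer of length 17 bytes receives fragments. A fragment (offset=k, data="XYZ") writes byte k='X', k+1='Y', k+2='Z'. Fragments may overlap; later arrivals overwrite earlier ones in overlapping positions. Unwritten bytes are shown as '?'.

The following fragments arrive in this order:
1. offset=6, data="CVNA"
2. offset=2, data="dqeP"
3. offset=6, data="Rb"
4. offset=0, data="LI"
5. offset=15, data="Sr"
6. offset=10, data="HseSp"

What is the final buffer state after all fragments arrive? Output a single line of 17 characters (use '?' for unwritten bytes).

Answer: LIdqePRbNAHseSpSr

Derivation:
Fragment 1: offset=6 data="CVNA" -> buffer=??????CVNA???????
Fragment 2: offset=2 data="dqeP" -> buffer=??dqePCVNA???????
Fragment 3: offset=6 data="Rb" -> buffer=??dqePRbNA???????
Fragment 4: offset=0 data="LI" -> buffer=LIdqePRbNA???????
Fragment 5: offset=15 data="Sr" -> buffer=LIdqePRbNA?????Sr
Fragment 6: offset=10 data="HseSp" -> buffer=LIdqePRbNAHseSpSr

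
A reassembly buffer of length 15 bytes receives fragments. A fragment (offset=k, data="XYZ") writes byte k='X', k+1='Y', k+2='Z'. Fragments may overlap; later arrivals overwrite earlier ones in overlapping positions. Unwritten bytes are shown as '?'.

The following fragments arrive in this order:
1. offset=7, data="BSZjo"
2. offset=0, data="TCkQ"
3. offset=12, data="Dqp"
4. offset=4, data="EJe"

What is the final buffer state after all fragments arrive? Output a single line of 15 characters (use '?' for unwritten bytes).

Fragment 1: offset=7 data="BSZjo" -> buffer=???????BSZjo???
Fragment 2: offset=0 data="TCkQ" -> buffer=TCkQ???BSZjo???
Fragment 3: offset=12 data="Dqp" -> buffer=TCkQ???BSZjoDqp
Fragment 4: offset=4 data="EJe" -> buffer=TCkQEJeBSZjoDqp

Answer: TCkQEJeBSZjoDqp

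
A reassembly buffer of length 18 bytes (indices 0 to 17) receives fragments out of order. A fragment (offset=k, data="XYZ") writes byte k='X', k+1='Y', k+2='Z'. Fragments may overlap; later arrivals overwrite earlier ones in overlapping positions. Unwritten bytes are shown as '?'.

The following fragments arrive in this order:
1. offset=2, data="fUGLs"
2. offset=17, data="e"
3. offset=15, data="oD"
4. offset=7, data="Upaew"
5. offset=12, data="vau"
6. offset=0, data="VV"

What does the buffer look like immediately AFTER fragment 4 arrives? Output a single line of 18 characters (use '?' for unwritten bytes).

Fragment 1: offset=2 data="fUGLs" -> buffer=??fUGLs???????????
Fragment 2: offset=17 data="e" -> buffer=??fUGLs??????????e
Fragment 3: offset=15 data="oD" -> buffer=??fUGLs????????oDe
Fragment 4: offset=7 data="Upaew" -> buffer=??fUGLsUpaew???oDe

Answer: ??fUGLsUpaew???oDe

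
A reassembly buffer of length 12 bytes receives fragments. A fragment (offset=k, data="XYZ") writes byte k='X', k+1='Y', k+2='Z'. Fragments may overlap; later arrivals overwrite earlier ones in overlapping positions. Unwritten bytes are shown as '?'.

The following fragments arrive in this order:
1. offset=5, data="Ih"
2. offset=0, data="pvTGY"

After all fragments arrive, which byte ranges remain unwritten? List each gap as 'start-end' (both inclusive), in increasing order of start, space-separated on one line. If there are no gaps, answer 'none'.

Answer: 7-11

Derivation:
Fragment 1: offset=5 len=2
Fragment 2: offset=0 len=5
Gaps: 7-11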